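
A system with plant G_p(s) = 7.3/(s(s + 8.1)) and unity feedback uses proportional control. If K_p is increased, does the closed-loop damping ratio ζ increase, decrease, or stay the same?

decrease

ζ = 8.1/(2√(7.3K_p)); increasing K_p raises the denominator, so ζ falls.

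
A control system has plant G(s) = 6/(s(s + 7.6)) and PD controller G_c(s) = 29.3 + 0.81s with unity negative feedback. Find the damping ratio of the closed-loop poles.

ζ = 0.47

Forward path: (29.3 + 0.81s)·6/(s(s+7.6)). The closed-loop characteristic equation is s² + (7.6 + 6·0.81)s + 6·29.3 = 0.
That is s² + 12.46s + 175.8 = 0, so ω_n = 13.26 rad/s and ζ = 12.46/(2·13.26) = 0.4699.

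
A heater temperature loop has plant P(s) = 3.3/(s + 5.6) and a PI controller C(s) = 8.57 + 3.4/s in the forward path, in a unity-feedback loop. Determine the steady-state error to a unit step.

The open loop C(s)P(s) has a pole at the origin (type 1), so the static position error constant is infinite and e_ss = 1/(1+∞) = 0.

0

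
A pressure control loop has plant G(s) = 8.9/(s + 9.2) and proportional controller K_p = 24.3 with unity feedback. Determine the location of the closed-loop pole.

s = -225.5

Closed-loop transfer function: T(s) = K_p·G(s)/(1 + K_p·G(s)) = 216.3/(s + 9.2 + 216.3) = 216.3/(s + 225.5).
The closed-loop pole is at s = −225.5.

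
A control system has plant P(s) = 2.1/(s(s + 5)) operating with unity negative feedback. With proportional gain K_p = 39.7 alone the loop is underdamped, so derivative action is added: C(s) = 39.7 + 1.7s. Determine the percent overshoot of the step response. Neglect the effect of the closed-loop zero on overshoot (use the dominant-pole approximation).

Forward path: (39.7 + 1.7s)·2.1/(s(s+5)). The closed-loop characteristic equation is s² + (5 + 2.1·1.7)s + 2.1·39.7 = 0.
That is s² + 8.57s + 83.37 = 0, so ω_n = 9.131 rad/s and ζ = 8.57/(2·9.131) = 0.4693.
%OS = 100·exp(−πζ/√(1−ζ²)) = 18.8%.

18.8%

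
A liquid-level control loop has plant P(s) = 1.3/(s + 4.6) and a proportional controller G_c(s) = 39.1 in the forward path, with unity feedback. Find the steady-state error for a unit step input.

The loop is type 0. Static position error constant K_pos = G_c(0)·P(0) = 39.1·0.2826 = 11.05.
Steady-state error to a unit step: e_ss = 1/(1+K_pos) = 1/12.05 = 0.083.

0.083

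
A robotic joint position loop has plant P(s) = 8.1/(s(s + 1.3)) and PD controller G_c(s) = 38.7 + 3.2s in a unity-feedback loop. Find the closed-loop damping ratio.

ζ = 0.769

Forward path: (38.7 + 3.2s)·8.1/(s(s+1.3)). The closed-loop characteristic equation is s² + (1.3 + 8.1·3.2)s + 8.1·38.7 = 0.
That is s² + 27.22s + 313.5 = 0, so ω_n = 17.71 rad/s and ζ = 27.22/(2·17.71) = 0.7687.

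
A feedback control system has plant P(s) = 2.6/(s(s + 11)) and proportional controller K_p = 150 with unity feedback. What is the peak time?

Closed-loop characteristic equation: s² + 11s + 390 = 0, so ω_n = 19.75 rad/s and ζ = 11/(2·19.75) = 0.2785.
Damped frequency ω_d = ω_n√(1−ζ²) = 18.97 rad/s, so peak time T_p = π/ω_d = 0.166 s.

T_p = 0.166 s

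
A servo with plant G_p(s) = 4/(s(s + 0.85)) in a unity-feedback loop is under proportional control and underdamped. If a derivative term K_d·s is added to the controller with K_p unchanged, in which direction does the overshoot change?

decrease

The derivative term adds K·K_d to the s-coefficient of the characteristic equation, raising 2ζω_n while ω_n is unchanged; ζ increases, so overshoot decreases.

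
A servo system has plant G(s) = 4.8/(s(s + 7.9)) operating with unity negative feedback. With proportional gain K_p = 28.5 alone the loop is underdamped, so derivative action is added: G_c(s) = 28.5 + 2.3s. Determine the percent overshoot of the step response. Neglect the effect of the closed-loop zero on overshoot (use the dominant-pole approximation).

Forward path: (28.5 + 2.3s)·4.8/(s(s+7.9)). The closed-loop characteristic equation is s² + (7.9 + 4.8·2.3)s + 4.8·28.5 = 0.
That is s² + 18.94s + 136.8 = 0, so ω_n = 11.7 rad/s and ζ = 18.94/(2·11.7) = 0.8097.
%OS = 100·exp(−πζ/√(1−ζ²)) = 1.31%.

1.31%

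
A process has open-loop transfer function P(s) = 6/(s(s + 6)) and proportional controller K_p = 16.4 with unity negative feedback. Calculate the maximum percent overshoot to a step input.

36.9%

The closed-loop denominator s² + 6s + 98.4 gives ω_n = √98.4 = 9.92 and ζ = 6/(2ω_n) = 0.3024.
%OS = 100·exp(−πζ/√(1−ζ²)) = 100·exp(−π·0.3024/√0.9085) = 36.9%.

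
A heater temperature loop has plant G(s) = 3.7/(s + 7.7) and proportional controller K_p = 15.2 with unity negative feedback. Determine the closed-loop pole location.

s = -63.94

Closed-loop transfer function: T(s) = K_p·G(s)/(1 + K_p·G(s)) = 56.24/(s + 7.7 + 56.24) = 56.24/(s + 63.94).
The closed-loop pole is at s = −63.94.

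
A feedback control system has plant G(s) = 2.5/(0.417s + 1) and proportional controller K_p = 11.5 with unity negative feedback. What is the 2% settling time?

T_s ≈ 0.0561 s

Closed loop: T(s) = K_p·G/(1+K_p·G) = 28.75/(0.417s + 1 + 28.75), with pole at s = −(1 + 28.75)/0.417 = −71.34.
τ = 1/71.34 = 0.01402 s, so 2% settling time ≈ 4τ = 0.0561 s.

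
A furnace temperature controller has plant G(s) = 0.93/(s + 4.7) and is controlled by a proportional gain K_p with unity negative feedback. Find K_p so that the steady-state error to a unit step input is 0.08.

K_p = 58.1

For a type-0 loop with proportional control, e_ss = 1/(1 + K_p·G(0)).
G(0) = 0.1979. Require 1/(1 + K_p·0.1979) = 0.08, so 1 + 0.1979·K_p = 12.5.
K_p = (12.5 − 1)/0.1979 = 58.1.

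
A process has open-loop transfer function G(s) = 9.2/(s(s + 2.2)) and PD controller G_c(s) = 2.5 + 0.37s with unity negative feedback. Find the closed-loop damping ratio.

ζ = 0.584

Forward path: (2.5 + 0.37s)·9.2/(s(s+2.2)). The closed-loop characteristic equation is s² + (2.2 + 9.2·0.37)s + 9.2·2.5 = 0.
That is s² + 5.604s + 23 = 0, so ω_n = 4.796 rad/s and ζ = 5.604/(2·4.796) = 0.5843.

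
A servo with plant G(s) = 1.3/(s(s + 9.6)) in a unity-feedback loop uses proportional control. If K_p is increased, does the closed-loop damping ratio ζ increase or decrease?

ζ = 9.6/(2√(1.3K_p)); increasing K_p raises the denominator, so ζ falls.

decrease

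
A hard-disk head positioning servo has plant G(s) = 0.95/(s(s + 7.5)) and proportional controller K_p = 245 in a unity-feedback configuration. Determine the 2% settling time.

From 1 + K_pG(s) = 0: s² + 7.5s + 232.8 = 0 ⇒ ω_n = 15.26, ζ = 0.2458.
2% settling time T_s ≈ 4/(ζω_n) = 4/3.75 = 1.07 s.

T_s ≈ 1.07 s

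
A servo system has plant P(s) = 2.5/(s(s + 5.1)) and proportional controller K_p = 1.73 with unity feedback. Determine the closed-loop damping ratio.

The closed-loop denominator is s(s+5.1) + 1.73·2.5 = s² + 5.1s + 4.325.
Matching s² + 2ζω_n s + ω_n²: ω_n = √4.325 = 2.08 rad/s and 2ζω_n = 5.1, so ζ = 5.1/(2·2.08) = 1.23.

ζ = 1.23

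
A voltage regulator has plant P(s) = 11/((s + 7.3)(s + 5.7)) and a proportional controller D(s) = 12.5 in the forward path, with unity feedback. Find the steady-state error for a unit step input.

The loop is type 0. Static position error constant K_pos = D(0)·P(0) = 12.5·0.2644 = 3.304.
Steady-state error to a unit step: e_ss = 1/(1+K_pos) = 1/4.304 = 0.232.

0.232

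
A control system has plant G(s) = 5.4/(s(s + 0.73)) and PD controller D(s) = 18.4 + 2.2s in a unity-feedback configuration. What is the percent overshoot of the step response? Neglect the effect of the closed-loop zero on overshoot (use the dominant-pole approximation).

Forward path: (18.4 + 2.2s)·5.4/(s(s+0.73)). The closed-loop characteristic equation is s² + (0.73 + 5.4·2.2)s + 5.4·18.4 = 0.
That is s² + 12.61s + 99.36 = 0, so ω_n = 9.968 rad/s and ζ = 12.61/(2·9.968) = 0.6325.
%OS = 100·exp(−πζ/√(1−ζ²)) = 7.69%.

7.69%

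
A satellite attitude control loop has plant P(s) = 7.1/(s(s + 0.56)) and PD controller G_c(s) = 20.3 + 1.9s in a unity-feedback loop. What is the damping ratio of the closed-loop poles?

Forward path: (20.3 + 1.9s)·7.1/(s(s+0.56)). The closed-loop characteristic equation is s² + (0.56 + 7.1·1.9)s + 7.1·20.3 = 0.
That is s² + 14.05s + 144.1 = 0, so ω_n = 12.01 rad/s and ζ = 14.05/(2·12.01) = 0.5852.

ζ = 0.585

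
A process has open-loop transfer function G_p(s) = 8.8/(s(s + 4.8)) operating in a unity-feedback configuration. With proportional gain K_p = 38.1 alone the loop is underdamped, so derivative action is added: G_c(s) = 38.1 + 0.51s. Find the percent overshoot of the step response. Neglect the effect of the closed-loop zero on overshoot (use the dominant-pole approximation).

43.9%

Forward path: (38.1 + 0.51s)·8.8/(s(s+4.8)). The closed-loop characteristic equation is s² + (4.8 + 8.8·0.51)s + 8.8·38.1 = 0.
That is s² + 9.288s + 335.3 = 0, so ω_n = 18.31 rad/s and ζ = 9.288/(2·18.31) = 0.2536.
%OS = 100·exp(−πζ/√(1−ζ²)) = 43.9%.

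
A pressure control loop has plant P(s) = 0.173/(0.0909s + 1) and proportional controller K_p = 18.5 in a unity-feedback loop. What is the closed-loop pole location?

s = -46.21

Closed loop: T(s) = K_p·P/(1+K_p·P) = 3.2/(0.0909s + 1 + 3.2), with pole at s = −(1 + 3.2)/0.0909 = −46.21.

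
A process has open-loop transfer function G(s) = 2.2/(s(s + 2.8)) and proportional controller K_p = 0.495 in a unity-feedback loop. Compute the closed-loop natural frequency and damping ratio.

With unity feedback the closed-loop characteristic equation is s² + 2.8s + 0.495·2.2 = s² + 2.8s + 1.089 = 0.
So ω_n² = 1.089 ⇒ ω_n = 1.044 rad/s, and ζ = 2.8/(2ω_n) = 1.34.

ω_n = 1.04 rad/s, ζ = 1.34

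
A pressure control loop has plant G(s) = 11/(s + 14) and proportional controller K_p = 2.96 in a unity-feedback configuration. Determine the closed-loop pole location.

s = -46.56

Closed-loop transfer function: T(s) = K_p·G(s)/(1 + K_p·G(s)) = 32.56/(s + 14 + 32.56) = 32.56/(s + 46.56).
The closed-loop pole is at s = −46.56.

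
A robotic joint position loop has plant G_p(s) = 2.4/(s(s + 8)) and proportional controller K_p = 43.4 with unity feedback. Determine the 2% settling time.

The closed-loop denominator s² + 8s + 104.2 gives ω_n = √104.2 = 10.21 and ζ = 8/(2ω_n) = 0.3919.
2% settling time T_s ≈ 4/(ζω_n) = 4/4 = 1 s.

T_s ≈ 1 s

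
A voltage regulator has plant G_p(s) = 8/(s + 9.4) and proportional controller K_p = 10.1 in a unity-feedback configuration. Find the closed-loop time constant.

τ = 0.0111 s

Closed-loop transfer function: T(s) = K_p·G_p(s)/(1 + K_p·G_p(s)) = 80.8/(s + 9.4 + 80.8) = 80.8/(s + 90.2).
Time constant τ = 1/90.2 = 0.0111 s.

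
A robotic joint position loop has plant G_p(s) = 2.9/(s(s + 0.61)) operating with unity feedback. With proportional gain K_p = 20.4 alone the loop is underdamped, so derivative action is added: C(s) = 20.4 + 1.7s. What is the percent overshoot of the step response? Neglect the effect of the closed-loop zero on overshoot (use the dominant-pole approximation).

Forward path: (20.4 + 1.7s)·2.9/(s(s+0.61)). The closed-loop characteristic equation is s² + (0.61 + 2.9·1.7)s + 2.9·20.4 = 0.
That is s² + 5.54s + 59.16 = 0, so ω_n = 7.692 rad/s and ζ = 5.54/(2·7.692) = 0.3601.
%OS = 100·exp(−πζ/√(1−ζ²)) = 29.7%.

29.7%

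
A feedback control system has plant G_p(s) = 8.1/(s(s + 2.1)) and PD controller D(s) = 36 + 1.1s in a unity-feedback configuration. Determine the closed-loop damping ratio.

ζ = 0.322

Forward path: (36 + 1.1s)·8.1/(s(s+2.1)). The closed-loop characteristic equation is s² + (2.1 + 8.1·1.1)s + 8.1·36 = 0.
That is s² + 11.01s + 291.6 = 0, so ω_n = 17.08 rad/s and ζ = 11.01/(2·17.08) = 0.3224.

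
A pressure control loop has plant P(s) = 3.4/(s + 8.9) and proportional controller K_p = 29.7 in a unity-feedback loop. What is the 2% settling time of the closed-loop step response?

Closed-loop transfer function: T(s) = K_p·P(s)/(1 + K_p·P(s)) = 101/(s + 8.9 + 101) = 101/(s + 109.9).
Time constant τ = 1/109.9 = 0.009101 s, so the 2% settling time is about 4τ = 0.0364 s.

T_s ≈ 0.0364 s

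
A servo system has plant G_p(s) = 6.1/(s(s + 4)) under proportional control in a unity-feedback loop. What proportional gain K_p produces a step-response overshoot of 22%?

K_p = 3.48

From %OS = 100·exp(−πζ/√(1−ζ²)) = 22%, ζ = −ln(0.22)/√(π²+ln²(0.22)) = 0.4342.
Characteristic equation s² + 4s + 6.1K_p = 0 gives ζ = 4/(2√(6.1K_p)).
Setting ζ = 0.4342: √(6.1K_p) = 4/(2·0.4342) = 4.607, so K_p = 21.22/6.1 = 3.48.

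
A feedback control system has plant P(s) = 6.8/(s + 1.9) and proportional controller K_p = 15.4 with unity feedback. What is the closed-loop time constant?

τ = 0.00938 s

Closed-loop transfer function: T(s) = K_p·P(s)/(1 + K_p·P(s)) = 104.7/(s + 1.9 + 104.7) = 104.7/(s + 106.6).
Time constant τ = 1/106.6 = 0.00938 s.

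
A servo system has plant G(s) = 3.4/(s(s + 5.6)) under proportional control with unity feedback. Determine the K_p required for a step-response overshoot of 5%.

K_p = 4.84

From %OS = 100·exp(−πζ/√(1−ζ²)) = 5%, ζ = −ln(0.05)/√(π²+ln²(0.05)) = 0.6901.
Characteristic equation s² + 5.6s + 3.4K_p = 0 gives ζ = 5.6/(2√(3.4K_p)).
Setting ζ = 0.6901: √(3.4K_p) = 5.6/(2·0.6901) = 4.057, so K_p = 16.46/3.4 = 4.84.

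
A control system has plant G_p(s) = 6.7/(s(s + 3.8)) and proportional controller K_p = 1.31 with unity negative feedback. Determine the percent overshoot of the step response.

The closed-loop denominator s² + 3.8s + 8.777 gives ω_n = √8.777 = 2.963 and ζ = 3.8/(2ω_n) = 0.6413.
%OS = 100·exp(−πζ/√(1−ζ²)) = 100·exp(−π·0.6413/√0.5887) = 7.24%.

7.24%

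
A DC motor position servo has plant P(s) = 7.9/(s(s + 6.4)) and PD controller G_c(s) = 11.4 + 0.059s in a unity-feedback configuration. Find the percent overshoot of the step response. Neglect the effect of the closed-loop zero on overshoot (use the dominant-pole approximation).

29.6%

Forward path: (11.4 + 0.059s)·7.9/(s(s+6.4)). The closed-loop characteristic equation is s² + (6.4 + 7.9·0.059)s + 7.9·11.4 = 0.
That is s² + 6.866s + 90.06 = 0, so ω_n = 9.49 rad/s and ζ = 6.866/(2·9.49) = 0.3618.
%OS = 100·exp(−πζ/√(1−ζ²)) = 29.6%.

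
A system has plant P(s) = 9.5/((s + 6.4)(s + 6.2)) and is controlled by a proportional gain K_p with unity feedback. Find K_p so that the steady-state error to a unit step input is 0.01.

Steady-state error for a unit step on this type-0 loop is 1/(1 + K_p·P(0)).
P(0) = 0.2394. Require 1/(1 + K_p·0.2394) = 0.01, so 1 + 0.2394·K_p = 100.
K_p = (100 − 1)/0.2394 = 414.

K_p = 414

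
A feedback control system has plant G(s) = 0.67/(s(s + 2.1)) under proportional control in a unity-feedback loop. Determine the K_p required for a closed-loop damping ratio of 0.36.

K_p = 12.7

Closed-loop characteristic equation: s² + 2.1s + K_p·0.67 = 0.
So ω_n = √(0.67K_p) and 2ζω_n = 2.1, giving ζ = 2.1/(2√(0.67K_p)).
Setting ζ = 0.36: √(0.67K_p) = 2.1/(2·0.36) = 2.917, so K_p = 8.507/0.67 = 12.7.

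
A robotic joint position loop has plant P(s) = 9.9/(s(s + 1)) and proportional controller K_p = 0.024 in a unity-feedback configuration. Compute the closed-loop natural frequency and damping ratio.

ω_n = 0.487 rad/s, ζ = 1.03

The closed-loop denominator is s(s+1) + 0.024·9.9 = s² + 1s + 0.2376.
So ω_n² = 0.2376 ⇒ ω_n = 0.4874 rad/s, and ζ = 1/(2ω_n) = 1.03.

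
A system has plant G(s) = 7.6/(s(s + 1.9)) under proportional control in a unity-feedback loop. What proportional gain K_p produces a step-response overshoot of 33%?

K_p = 1.07

From %OS = 100·exp(−πζ/√(1−ζ²)) = 33%, ζ = −ln(0.33)/√(π²+ln²(0.33)) = 0.3328.
Characteristic equation s² + 1.9s + 7.6K_p = 0 gives ζ = 1.9/(2√(7.6K_p)).
Setting ζ = 0.3328: √(7.6K_p) = 1.9/(2·0.3328) = 2.855, so K_p = 8.149/7.6 = 1.07.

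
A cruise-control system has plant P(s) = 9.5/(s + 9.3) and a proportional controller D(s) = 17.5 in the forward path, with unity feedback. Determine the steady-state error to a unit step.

The loop is type 0. Static position error constant K_pos = D(0)·P(0) = 17.5·1.022 = 17.88.
Steady-state error to a unit step: e_ss = 1/(1+K_pos) = 1/18.88 = 0.053.

0.053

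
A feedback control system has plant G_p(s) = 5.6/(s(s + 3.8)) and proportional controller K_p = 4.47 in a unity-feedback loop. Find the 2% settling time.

Closed-loop characteristic equation: s² + 3.8s + 25.03 = 0, so ω_n = 5.003 rad/s and ζ = 3.8/(2·5.003) = 0.3798.
2% settling time T_s ≈ 4/(ζω_n) = 4/1.9 = 2.11 s.

T_s ≈ 2.11 s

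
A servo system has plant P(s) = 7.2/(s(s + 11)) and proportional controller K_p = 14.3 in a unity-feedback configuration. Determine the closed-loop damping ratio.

ζ = 0.542

The closed-loop denominator is s(s+11) + 14.3·7.2 = s² + 11s + 103.
Matching s² + 2ζω_n s + ω_n²: ω_n = √103 = 10.15 rad/s and 2ζω_n = 11, so ζ = 11/(2·10.15) = 0.542.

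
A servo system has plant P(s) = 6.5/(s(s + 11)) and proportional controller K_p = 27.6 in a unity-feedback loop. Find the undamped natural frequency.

The closed-loop denominator is s(s+11) + 27.6·6.5 = s² + 11s + 179.4.
Matching s² + 2ζω_n s + ω_n²: ω_n = √179.4 = 13.39 rad/s and 2ζω_n = 11, so ζ = 11/(2·13.39) = 0.411.

ω_n = 13.4 rad/s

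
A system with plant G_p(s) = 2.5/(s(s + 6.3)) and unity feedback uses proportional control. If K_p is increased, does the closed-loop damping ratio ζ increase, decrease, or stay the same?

decrease

ζ = 6.3/(2√(2.5K_p)); increasing K_p raises the denominator, so ζ falls.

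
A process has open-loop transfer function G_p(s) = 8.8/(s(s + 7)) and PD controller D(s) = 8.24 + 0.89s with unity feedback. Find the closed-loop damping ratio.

Forward path: (8.24 + 0.89s)·8.8/(s(s+7)). The closed-loop characteristic equation is s² + (7 + 8.8·0.89)s + 8.8·8.24 = 0.
That is s² + 14.83s + 72.51 = 0, so ω_n = 8.515 rad/s and ζ = 14.83/(2·8.515) = 0.8709.

ζ = 0.871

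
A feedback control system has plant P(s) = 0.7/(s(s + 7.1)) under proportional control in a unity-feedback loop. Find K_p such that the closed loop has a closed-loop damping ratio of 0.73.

Closed-loop characteristic equation: s² + 7.1s + K_p·0.7 = 0.
So ω_n = √(0.7K_p) and 2ζω_n = 7.1, giving ζ = 7.1/(2√(0.7K_p)).
Setting ζ = 0.73: √(0.7K_p) = 7.1/(2·0.73) = 4.863, so K_p = 23.65/0.7 = 33.8.

K_p = 33.8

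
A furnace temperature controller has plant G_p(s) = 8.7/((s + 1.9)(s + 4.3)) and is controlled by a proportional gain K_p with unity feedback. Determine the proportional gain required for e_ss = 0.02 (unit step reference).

Steady-state error for a unit step on this type-0 loop is 1/(1 + K_p·G_p(0)).
G_p(0) = 1.065. Require 1/(1 + K_p·1.065) = 0.02, so 1 + 1.065·K_p = 50.
K_p = (50 − 1)/1.065 = 46.

K_p = 46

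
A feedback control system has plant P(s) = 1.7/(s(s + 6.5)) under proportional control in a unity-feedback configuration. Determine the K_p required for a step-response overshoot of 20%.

K_p = 29.9

From %OS = 100·exp(−πζ/√(1−ζ²)) = 20%, ζ = −ln(0.2)/√(π²+ln²(0.2)) = 0.4559.
Characteristic equation s² + 6.5s + 1.7K_p = 0 gives ζ = 6.5/(2√(1.7K_p)).
Setting ζ = 0.4559: √(1.7K_p) = 6.5/(2·0.4559) = 7.128, so K_p = 50.81/1.7 = 29.9.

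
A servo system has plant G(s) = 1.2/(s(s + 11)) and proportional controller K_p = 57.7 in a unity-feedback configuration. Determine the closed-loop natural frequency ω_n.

ω_n = 8.32 rad/s

With unity feedback the closed-loop characteristic equation is s² + 11s + 57.7·1.2 = s² + 11s + 69.24 = 0.
So ω_n² = 69.24 ⇒ ω_n = 8.321 rad/s, and ζ = 11/(2ω_n) = 0.661.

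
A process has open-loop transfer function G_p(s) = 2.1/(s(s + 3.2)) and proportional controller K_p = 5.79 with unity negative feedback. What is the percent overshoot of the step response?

19.7%

Closed-loop characteristic equation: s² + 3.2s + 12.16 = 0, so ω_n = 3.487 rad/s and ζ = 3.2/(2·3.487) = 0.4589.
%OS = 100·exp(−πζ/√(1−ζ²)) = 100·exp(−π·0.4589/√0.7895) = 19.7%.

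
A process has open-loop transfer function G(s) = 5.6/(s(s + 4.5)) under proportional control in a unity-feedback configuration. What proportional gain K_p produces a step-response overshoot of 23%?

K_p = 5.03

From %OS = 100·exp(−πζ/√(1−ζ²)) = 23%, ζ = −ln(0.23)/√(π²+ln²(0.23)) = 0.4237.
Characteristic equation s² + 4.5s + 5.6K_p = 0 gives ζ = 4.5/(2√(5.6K_p)).
Setting ζ = 0.4237: √(5.6K_p) = 4.5/(2·0.4237) = 5.31, so K_p = 28.19/5.6 = 5.03.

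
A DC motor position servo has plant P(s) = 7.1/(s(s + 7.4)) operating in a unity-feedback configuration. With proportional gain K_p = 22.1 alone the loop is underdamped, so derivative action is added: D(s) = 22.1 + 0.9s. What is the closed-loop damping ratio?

Forward path: (22.1 + 0.9s)·7.1/(s(s+7.4)). The closed-loop characteristic equation is s² + (7.4 + 7.1·0.9)s + 7.1·22.1 = 0.
That is s² + 13.79s + 156.9 = 0, so ω_n = 12.53 rad/s and ζ = 13.79/(2·12.53) = 0.5504.

ζ = 0.55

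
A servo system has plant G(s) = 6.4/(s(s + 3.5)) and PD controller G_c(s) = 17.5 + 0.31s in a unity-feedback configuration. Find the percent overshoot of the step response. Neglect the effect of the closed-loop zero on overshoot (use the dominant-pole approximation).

43.1%

Forward path: (17.5 + 0.31s)·6.4/(s(s+3.5)). The closed-loop characteristic equation is s² + (3.5 + 6.4·0.31)s + 6.4·17.5 = 0.
That is s² + 5.484s + 112 = 0, so ω_n = 10.58 rad/s and ζ = 5.484/(2·10.58) = 0.2591.
%OS = 100·exp(−πζ/√(1−ζ²)) = 43.1%.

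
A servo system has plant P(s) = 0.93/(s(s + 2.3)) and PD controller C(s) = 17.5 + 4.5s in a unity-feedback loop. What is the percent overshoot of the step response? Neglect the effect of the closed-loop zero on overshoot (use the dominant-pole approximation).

1.44%

Forward path: (17.5 + 4.5s)·0.93/(s(s+2.3)). The closed-loop characteristic equation is s² + (2.3 + 0.93·4.5)s + 0.93·17.5 = 0.
That is s² + 6.485s + 16.28 = 0, so ω_n = 4.034 rad/s and ζ = 6.485/(2·4.034) = 0.8037.
%OS = 100·exp(−πζ/√(1−ζ²)) = 1.44%.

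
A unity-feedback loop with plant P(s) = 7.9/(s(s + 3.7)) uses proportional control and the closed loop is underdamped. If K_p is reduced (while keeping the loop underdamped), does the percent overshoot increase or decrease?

ζ = 3.7/(2√(7.9K_p)) rises as K_p falls; higher damping means less overshoot.

decrease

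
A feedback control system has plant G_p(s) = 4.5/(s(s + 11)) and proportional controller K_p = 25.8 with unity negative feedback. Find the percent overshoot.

15.5%

From 1 + K_pG_p(s) = 0: s² + 11s + 116.1 = 0 ⇒ ω_n = 10.77, ζ = 0.5104.
%OS = 100·exp(−πζ/√(1−ζ²)) = 100·exp(−π·0.5104/√0.7394) = 15.5%.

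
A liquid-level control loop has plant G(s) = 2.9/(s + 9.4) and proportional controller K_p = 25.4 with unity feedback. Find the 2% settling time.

Closed-loop transfer function: T(s) = K_p·G(s)/(1 + K_p·G(s)) = 73.66/(s + 9.4 + 73.66) = 73.66/(s + 83.06).
Time constant τ = 1/83.06 = 0.01204 s, so the 2% settling time is about 4τ = 0.0482 s.

T_s ≈ 0.0482 s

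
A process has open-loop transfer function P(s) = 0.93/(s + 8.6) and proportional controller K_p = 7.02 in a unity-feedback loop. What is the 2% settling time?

Closed-loop transfer function: T(s) = K_p·P(s)/(1 + K_p·P(s)) = 6.529/(s + 8.6 + 6.529) = 6.529/(s + 15.13).
Time constant τ = 1/15.13 = 0.0661 s, so the 2% settling time is about 4τ = 0.264 s.

T_s ≈ 0.264 s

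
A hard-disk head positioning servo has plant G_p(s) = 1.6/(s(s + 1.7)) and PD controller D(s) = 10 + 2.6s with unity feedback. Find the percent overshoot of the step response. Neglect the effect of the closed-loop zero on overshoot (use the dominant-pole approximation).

3.4%

Forward path: (10 + 2.6s)·1.6/(s(s+1.7)). The closed-loop characteristic equation is s² + (1.7 + 1.6·2.6)s + 1.6·10 = 0.
That is s² + 5.86s + 16 = 0, so ω_n = 4 rad/s and ζ = 5.86/(2·4) = 0.7325.
%OS = 100·exp(−πζ/√(1−ζ²)) = 3.4%.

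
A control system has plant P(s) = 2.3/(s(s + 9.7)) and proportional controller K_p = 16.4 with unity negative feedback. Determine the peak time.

T_p = 0.834 s

The closed-loop denominator s² + 9.7s + 37.72 gives ω_n = √37.72 = 6.142 and ζ = 9.7/(2ω_n) = 0.7897.
Damped frequency ω_d = ω_n√(1−ζ²) = 3.768 rad/s, so peak time T_p = π/ω_d = 0.834 s.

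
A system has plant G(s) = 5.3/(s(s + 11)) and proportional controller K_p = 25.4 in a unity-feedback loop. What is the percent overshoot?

18.4%

Closed-loop characteristic equation: s² + 11s + 134.6 = 0, so ω_n = 11.6 rad/s and ζ = 11/(2·11.6) = 0.474.
%OS = 100·exp(−πζ/√(1−ζ²)) = 100·exp(−π·0.474/√0.7753) = 18.4%.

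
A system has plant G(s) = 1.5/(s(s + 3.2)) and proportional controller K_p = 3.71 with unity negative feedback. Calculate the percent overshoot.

5.5%

From 1 + K_pG(s) = 0: s² + 3.2s + 5.565 = 0 ⇒ ω_n = 2.359, ζ = 0.6782.
%OS = 100·exp(−πζ/√(1−ζ²)) = 100·exp(−π·0.6782/√0.54) = 5.5%.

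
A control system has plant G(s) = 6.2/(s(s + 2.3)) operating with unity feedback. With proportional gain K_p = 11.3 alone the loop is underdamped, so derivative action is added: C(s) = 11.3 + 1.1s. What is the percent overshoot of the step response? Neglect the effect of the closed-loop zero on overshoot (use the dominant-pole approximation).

Forward path: (11.3 + 1.1s)·6.2/(s(s+2.3)). The closed-loop characteristic equation is s² + (2.3 + 6.2·1.1)s + 6.2·11.3 = 0.
That is s² + 9.12s + 70.06 = 0, so ω_n = 8.37 rad/s and ζ = 9.12/(2·8.37) = 0.5448.
%OS = 100·exp(−πζ/√(1−ζ²)) = 13%.

13%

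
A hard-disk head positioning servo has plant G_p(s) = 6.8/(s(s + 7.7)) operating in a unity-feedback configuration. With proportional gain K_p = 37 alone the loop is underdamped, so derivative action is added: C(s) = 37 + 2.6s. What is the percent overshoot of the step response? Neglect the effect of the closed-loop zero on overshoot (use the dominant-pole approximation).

1.52%

Forward path: (37 + 2.6s)·6.8/(s(s+7.7)). The closed-loop characteristic equation is s² + (7.7 + 6.8·2.6)s + 6.8·37 = 0.
That is s² + 25.38s + 251.6 = 0, so ω_n = 15.86 rad/s and ζ = 25.38/(2·15.86) = 0.8.
%OS = 100·exp(−πζ/√(1−ζ²)) = 1.52%.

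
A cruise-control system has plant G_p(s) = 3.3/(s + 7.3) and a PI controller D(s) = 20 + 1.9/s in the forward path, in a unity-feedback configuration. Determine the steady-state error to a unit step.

0

The open loop D(s)G_p(s) has a pole at the origin (type 1), so the static position error constant is infinite and e_ss = 1/(1+∞) = 0.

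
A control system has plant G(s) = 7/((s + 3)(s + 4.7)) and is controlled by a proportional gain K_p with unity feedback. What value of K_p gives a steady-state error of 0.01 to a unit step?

K_p = 199

The loop is type 0, so e_ss(step) = 1/(1 + K_pos) with K_pos = K_p·G(0).
G(0) = 0.4965. Require 1/(1 + K_p·0.4965) = 0.01, so 1 + 0.4965·K_p = 100.
K_p = (100 − 1)/0.4965 = 199.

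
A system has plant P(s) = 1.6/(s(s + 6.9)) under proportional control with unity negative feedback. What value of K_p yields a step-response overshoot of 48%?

From %OS = 100·exp(−πζ/√(1−ζ²)) = 48%, ζ = −ln(0.48)/√(π²+ln²(0.48)) = 0.2275.
Characteristic equation s² + 6.9s + 1.6K_p = 0 gives ζ = 6.9/(2√(1.6K_p)).
Setting ζ = 0.2275: √(1.6K_p) = 6.9/(2·0.2275) = 15.16, so K_p = 230/1.6 = 144.

K_p = 144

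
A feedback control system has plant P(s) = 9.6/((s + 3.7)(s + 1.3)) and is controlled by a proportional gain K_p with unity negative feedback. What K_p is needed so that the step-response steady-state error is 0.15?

K_p = 2.84

Steady-state error for a unit step on this type-0 loop is 1/(1 + K_p·P(0)).
P(0) = 1.996. Require 1/(1 + K_p·1.996) = 0.15, so 1 + 1.996·K_p = 6.667.
K_p = (6.667 − 1)/1.996 = 2.84.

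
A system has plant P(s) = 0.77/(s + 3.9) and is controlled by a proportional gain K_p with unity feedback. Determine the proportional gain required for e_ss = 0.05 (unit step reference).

Steady-state error for a unit step on this type-0 loop is 1/(1 + K_p·P(0)).
P(0) = 0.1974. Require 1/(1 + K_p·0.1974) = 0.05, so 1 + 0.1974·K_p = 20.
K_p = (20 − 1)/0.1974 = 96.2.

K_p = 96.2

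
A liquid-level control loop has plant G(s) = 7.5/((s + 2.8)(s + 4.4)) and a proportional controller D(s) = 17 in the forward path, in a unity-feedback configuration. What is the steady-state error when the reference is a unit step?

0.0881

The loop is type 0. Static position error constant K_pos = D(0)·G(0) = 17·0.6088 = 10.35.
Steady-state error to a unit step: e_ss = 1/(1+K_pos) = 1/11.35 = 0.0881.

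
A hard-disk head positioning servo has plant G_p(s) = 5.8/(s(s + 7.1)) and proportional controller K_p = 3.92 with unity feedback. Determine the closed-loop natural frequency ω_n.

With unity feedback the closed-loop characteristic equation is s² + 7.1s + 3.92·5.8 = s² + 7.1s + 22.74 = 0.
So ω_n² = 22.74 ⇒ ω_n = 4.768 rad/s, and ζ = 7.1/(2ω_n) = 0.745.

ω_n = 4.77 rad/s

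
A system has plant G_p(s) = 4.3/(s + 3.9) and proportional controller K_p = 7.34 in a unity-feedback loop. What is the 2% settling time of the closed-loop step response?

T_s ≈ 0.113 s

Closed-loop transfer function: T(s) = K_p·G_p(s)/(1 + K_p·G_p(s)) = 31.56/(s + 3.9 + 31.56) = 31.56/(s + 35.46).
Time constant τ = 1/35.46 = 0.0282 s, so the 2% settling time is about 4τ = 0.113 s.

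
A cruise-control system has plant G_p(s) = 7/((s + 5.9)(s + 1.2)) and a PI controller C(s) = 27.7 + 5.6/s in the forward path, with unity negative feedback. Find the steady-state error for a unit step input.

The open loop C(s)G_p(s) has a pole at the origin (type 1), so the static position error constant is infinite and e_ss = 1/(1+∞) = 0.

0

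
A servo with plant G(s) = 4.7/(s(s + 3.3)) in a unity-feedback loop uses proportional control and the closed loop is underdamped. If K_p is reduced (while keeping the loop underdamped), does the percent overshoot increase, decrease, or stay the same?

ζ = 3.3/(2√(4.7K_p)) rises as K_p falls; higher damping means less overshoot.

decrease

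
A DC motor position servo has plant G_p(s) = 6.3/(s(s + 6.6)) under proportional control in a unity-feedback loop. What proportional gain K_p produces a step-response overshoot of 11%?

From %OS = 100·exp(−πζ/√(1−ζ²)) = 11%, ζ = −ln(0.11)/√(π²+ln²(0.11)) = 0.5749.
Characteristic equation s² + 6.6s + 6.3K_p = 0 gives ζ = 6.6/(2√(6.3K_p)).
Setting ζ = 0.5749: √(6.3K_p) = 6.6/(2·0.5749) = 5.74, so K_p = 32.95/6.3 = 5.23.

K_p = 5.23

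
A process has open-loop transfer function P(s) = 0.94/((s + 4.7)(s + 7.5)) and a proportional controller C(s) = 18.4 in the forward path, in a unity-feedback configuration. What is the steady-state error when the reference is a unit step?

0.671

The loop is type 0. Static position error constant K_pos = C(0)·P(0) = 18.4·0.02667 = 0.4907.
Steady-state error to a unit step: e_ss = 1/(1+K_pos) = 1/1.491 = 0.671.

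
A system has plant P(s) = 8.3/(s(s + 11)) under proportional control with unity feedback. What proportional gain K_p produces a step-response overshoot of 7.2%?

K_p = 8.84

From %OS = 100·exp(−πζ/√(1−ζ²)) = 7.2%, ζ = −ln(0.072)/√(π²+ln²(0.072)) = 0.6421.
Characteristic equation s² + 11s + 8.3K_p = 0 gives ζ = 11/(2√(8.3K_p)).
Setting ζ = 0.6421: √(8.3K_p) = 11/(2·0.6421) = 8.566, so K_p = 73.38/8.3 = 8.84.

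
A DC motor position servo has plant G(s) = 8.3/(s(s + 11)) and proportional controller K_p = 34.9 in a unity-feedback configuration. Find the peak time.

T_p = 0.195 s

The closed-loop denominator s² + 11s + 289.7 gives ω_n = √289.7 = 17.02 and ζ = 11/(2ω_n) = 0.3232.
Damped frequency ω_d = ω_n√(1−ζ²) = 16.11 rad/s, so peak time T_p = π/ω_d = 0.195 s.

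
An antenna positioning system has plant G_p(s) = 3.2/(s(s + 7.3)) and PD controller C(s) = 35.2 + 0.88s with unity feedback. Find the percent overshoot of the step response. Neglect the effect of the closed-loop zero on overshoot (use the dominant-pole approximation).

Forward path: (35.2 + 0.88s)·3.2/(s(s+7.3)). The closed-loop characteristic equation is s² + (7.3 + 3.2·0.88)s + 3.2·35.2 = 0.
That is s² + 10.12s + 112.6 = 0, so ω_n = 10.61 rad/s and ζ = 10.12/(2·10.61) = 0.4766.
%OS = 100·exp(−πζ/√(1−ζ²)) = 18.2%.

18.2%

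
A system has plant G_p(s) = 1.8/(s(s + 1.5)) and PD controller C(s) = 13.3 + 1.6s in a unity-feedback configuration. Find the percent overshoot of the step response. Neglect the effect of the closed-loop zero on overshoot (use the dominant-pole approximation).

20.8%

Forward path: (13.3 + 1.6s)·1.8/(s(s+1.5)). The closed-loop characteristic equation is s² + (1.5 + 1.8·1.6)s + 1.8·13.3 = 0.
That is s² + 4.38s + 23.94 = 0, so ω_n = 4.893 rad/s and ζ = 4.38/(2·4.893) = 0.4476.
%OS = 100·exp(−πζ/√(1−ζ²)) = 20.8%.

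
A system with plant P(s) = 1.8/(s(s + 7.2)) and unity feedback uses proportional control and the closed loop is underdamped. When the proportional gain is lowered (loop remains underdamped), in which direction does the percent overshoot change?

ζ = 7.2/(2√(1.8K_p)) rises as K_p falls; higher damping means less overshoot.

decrease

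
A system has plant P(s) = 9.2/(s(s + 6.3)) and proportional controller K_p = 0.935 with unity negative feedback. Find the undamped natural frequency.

ω_n = 2.93 rad/s

With unity feedback the closed-loop characteristic equation is s² + 6.3s + 0.935·9.2 = s² + 6.3s + 8.602 = 0.
Matching s² + 2ζω_n s + ω_n²: ω_n = √8.602 = 2.933 rad/s and 2ζω_n = 6.3, so ζ = 6.3/(2·2.933) = 1.07.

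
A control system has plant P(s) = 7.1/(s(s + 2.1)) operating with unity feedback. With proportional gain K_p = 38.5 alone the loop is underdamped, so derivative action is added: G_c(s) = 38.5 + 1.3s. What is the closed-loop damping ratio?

ζ = 0.343

Forward path: (38.5 + 1.3s)·7.1/(s(s+2.1)). The closed-loop characteristic equation is s² + (2.1 + 7.1·1.3)s + 7.1·38.5 = 0.
That is s² + 11.33s + 273.3 = 0, so ω_n = 16.53 rad/s and ζ = 11.33/(2·16.53) = 0.3426.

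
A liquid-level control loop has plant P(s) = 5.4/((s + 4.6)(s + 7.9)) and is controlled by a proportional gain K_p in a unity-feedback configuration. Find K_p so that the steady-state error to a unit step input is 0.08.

K_p = 77.4

For a type-0 loop with proportional control, e_ss = 1/(1 + K_p·P(0)).
P(0) = 0.1486. Require 1/(1 + K_p·0.1486) = 0.08, so 1 + 0.1486·K_p = 12.5.
K_p = (12.5 − 1)/0.1486 = 77.4.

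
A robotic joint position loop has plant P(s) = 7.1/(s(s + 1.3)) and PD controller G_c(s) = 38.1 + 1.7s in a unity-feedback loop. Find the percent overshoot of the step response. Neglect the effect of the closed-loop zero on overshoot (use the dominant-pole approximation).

24.7%

Forward path: (38.1 + 1.7s)·7.1/(s(s+1.3)). The closed-loop characteristic equation is s² + (1.3 + 7.1·1.7)s + 7.1·38.1 = 0.
That is s² + 13.37s + 270.5 = 0, so ω_n = 16.45 rad/s and ζ = 13.37/(2·16.45) = 0.4065.
%OS = 100·exp(−πζ/√(1−ζ²)) = 24.7%.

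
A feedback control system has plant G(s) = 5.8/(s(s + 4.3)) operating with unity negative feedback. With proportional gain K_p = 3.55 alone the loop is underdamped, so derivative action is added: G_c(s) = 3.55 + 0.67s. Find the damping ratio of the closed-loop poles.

ζ = 0.902

Forward path: (3.55 + 0.67s)·5.8/(s(s+4.3)). The closed-loop characteristic equation is s² + (4.3 + 5.8·0.67)s + 5.8·3.55 = 0.
That is s² + 8.186s + 20.59 = 0, so ω_n = 4.538 rad/s and ζ = 8.186/(2·4.538) = 0.902.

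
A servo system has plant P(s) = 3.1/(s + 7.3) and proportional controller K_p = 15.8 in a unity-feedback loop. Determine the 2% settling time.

Closed-loop transfer function: T(s) = K_p·P(s)/(1 + K_p·P(s)) = 48.98/(s + 7.3 + 48.98) = 48.98/(s + 56.28).
Time constant τ = 1/56.28 = 0.01777 s, so the 2% settling time is about 4τ = 0.0711 s.

T_s ≈ 0.0711 s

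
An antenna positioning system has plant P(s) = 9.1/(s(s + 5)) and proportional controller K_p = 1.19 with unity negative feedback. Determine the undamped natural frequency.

ω_n = 3.29 rad/s

With unity feedback the closed-loop characteristic equation is s² + 5s + 1.19·9.1 = s² + 5s + 10.83 = 0.
So ω_n² = 10.83 ⇒ ω_n = 3.291 rad/s, and ζ = 5/(2ω_n) = 0.76.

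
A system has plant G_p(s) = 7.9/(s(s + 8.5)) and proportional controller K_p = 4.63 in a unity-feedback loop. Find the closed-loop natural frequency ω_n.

1 + K_p·G_p(s) = 0 gives s² + 8.5s + 36.58 = 0.
Matching s² + 2ζω_n s + ω_n²: ω_n = √36.58 = 6.048 rad/s and 2ζω_n = 8.5, so ζ = 8.5/(2·6.048) = 0.703.

ω_n = 6.05 rad/s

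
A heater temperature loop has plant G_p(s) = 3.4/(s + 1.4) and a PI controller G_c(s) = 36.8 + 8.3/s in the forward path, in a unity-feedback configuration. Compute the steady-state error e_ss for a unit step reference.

0

The open loop G_c(s)G_p(s) has a pole at the origin (type 1), so the static position error constant is infinite and e_ss = 1/(1+∞) = 0.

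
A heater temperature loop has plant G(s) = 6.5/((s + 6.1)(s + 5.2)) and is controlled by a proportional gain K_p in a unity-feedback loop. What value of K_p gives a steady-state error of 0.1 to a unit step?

K_p = 43.9

Steady-state error for a unit step on this type-0 loop is 1/(1 + K_p·G(0)).
G(0) = 0.2049. Require 1/(1 + K_p·0.2049) = 0.1, so 1 + 0.2049·K_p = 10.
K_p = (10 − 1)/0.2049 = 43.9.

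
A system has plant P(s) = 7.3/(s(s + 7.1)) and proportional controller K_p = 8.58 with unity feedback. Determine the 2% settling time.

T_s ≈ 1.13 s

The closed-loop denominator s² + 7.1s + 62.63 gives ω_n = √62.63 = 7.914 and ζ = 7.1/(2ω_n) = 0.4486.
2% settling time T_s ≈ 4/(ζω_n) = 4/3.55 = 1.13 s.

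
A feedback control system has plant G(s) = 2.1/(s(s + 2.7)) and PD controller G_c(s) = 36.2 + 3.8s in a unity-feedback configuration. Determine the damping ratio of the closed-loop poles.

ζ = 0.612

Forward path: (36.2 + 3.8s)·2.1/(s(s+2.7)). The closed-loop characteristic equation is s² + (2.7 + 2.1·3.8)s + 2.1·36.2 = 0.
That is s² + 10.68s + 76.02 = 0, so ω_n = 8.719 rad/s and ζ = 10.68/(2·8.719) = 0.6125.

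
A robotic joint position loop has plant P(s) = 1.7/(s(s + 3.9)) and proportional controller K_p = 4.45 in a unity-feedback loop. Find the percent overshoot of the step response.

Closed-loop characteristic equation: s² + 3.9s + 7.565 = 0, so ω_n = 2.75 rad/s and ζ = 3.9/(2·2.75) = 0.709.
%OS = 100·exp(−πζ/√(1−ζ²)) = 100·exp(−π·0.709/√0.4974) = 4.25%.

4.25%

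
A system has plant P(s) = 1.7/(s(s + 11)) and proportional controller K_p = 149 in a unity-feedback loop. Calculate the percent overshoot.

Closed-loop characteristic equation: s² + 11s + 253.3 = 0, so ω_n = 15.92 rad/s and ζ = 11/(2·15.92) = 0.3456.
%OS = 100·exp(−πζ/√(1−ζ²)) = 100·exp(−π·0.3456/√0.8806) = 31.4%.

31.4%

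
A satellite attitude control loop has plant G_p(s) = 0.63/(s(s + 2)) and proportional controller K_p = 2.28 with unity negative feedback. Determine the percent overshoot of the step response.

0.86%

The closed-loop denominator s² + 2s + 1.436 gives ω_n = √1.436 = 1.198 and ζ = 2/(2ω_n) = 0.8344.
%OS = 100·exp(−πζ/√(1−ζ²)) = 100·exp(−π·0.8344/√0.3038) = 0.86%.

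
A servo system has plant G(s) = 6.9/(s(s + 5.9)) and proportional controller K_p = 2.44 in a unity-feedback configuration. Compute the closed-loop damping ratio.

ζ = 0.719

With unity feedback the closed-loop characteristic equation is s² + 5.9s + 2.44·6.9 = s² + 5.9s + 16.84 = 0.
So ω_n² = 16.84 ⇒ ω_n = 4.103 rad/s, and ζ = 5.9/(2ω_n) = 0.719.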